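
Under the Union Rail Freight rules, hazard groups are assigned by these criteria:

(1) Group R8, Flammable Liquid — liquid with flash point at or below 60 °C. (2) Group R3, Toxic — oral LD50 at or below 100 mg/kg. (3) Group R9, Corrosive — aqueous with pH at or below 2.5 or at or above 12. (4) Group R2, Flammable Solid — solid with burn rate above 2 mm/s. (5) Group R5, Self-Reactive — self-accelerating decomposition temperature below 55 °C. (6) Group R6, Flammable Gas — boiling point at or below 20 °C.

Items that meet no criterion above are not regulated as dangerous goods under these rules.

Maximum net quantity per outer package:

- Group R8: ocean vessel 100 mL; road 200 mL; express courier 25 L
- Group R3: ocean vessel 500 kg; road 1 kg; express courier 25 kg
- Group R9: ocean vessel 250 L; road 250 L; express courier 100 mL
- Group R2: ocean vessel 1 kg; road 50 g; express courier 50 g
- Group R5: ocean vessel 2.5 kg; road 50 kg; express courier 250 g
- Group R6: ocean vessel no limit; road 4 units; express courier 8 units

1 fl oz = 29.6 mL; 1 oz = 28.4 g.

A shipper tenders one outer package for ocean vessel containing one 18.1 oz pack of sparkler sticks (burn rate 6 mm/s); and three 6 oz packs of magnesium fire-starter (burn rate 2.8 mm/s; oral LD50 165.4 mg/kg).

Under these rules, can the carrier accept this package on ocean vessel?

No

Burn rate 6 mm/s meets the Group R2 criterion (Flammable Solid), so the sparkler sticks are Group R2.
Magnesium fire-starter: burn rate 2.8 mm/s > 2 mm/s → Group R2 (Flammable Solid).
Group R2 net quantity: (one 18.1 oz pack = 514.04 g) + (three 6 oz packs = 511.2 g) = 1025.24 g.
1025.24 g exceeds the ocean vessel limit of 1 kg for Group R2.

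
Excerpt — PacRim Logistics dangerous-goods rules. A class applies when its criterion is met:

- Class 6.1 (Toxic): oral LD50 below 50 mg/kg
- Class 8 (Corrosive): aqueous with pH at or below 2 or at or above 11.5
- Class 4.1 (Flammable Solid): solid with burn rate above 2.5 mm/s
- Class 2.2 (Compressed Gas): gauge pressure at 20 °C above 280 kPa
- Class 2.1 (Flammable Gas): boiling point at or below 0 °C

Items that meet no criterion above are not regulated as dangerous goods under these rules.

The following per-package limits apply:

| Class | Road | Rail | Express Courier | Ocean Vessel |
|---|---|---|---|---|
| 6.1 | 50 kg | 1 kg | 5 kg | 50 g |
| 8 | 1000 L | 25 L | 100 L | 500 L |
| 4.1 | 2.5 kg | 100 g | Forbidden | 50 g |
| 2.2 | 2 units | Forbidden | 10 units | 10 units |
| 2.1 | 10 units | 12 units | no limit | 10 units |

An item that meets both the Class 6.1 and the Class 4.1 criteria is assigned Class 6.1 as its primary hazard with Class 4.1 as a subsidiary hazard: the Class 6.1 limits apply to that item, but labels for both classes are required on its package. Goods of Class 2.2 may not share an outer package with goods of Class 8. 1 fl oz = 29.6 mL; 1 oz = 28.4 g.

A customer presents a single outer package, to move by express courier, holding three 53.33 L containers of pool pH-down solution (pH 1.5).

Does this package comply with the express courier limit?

No

The pool pH-down solution has pH 1.5, which is ≤ 2, so it is Class 8 (Corrosive).
Class 8 quantity: three 53.33 L containers = 159.99 L.
That exceeds the Class 8 express courier limit of 100 L.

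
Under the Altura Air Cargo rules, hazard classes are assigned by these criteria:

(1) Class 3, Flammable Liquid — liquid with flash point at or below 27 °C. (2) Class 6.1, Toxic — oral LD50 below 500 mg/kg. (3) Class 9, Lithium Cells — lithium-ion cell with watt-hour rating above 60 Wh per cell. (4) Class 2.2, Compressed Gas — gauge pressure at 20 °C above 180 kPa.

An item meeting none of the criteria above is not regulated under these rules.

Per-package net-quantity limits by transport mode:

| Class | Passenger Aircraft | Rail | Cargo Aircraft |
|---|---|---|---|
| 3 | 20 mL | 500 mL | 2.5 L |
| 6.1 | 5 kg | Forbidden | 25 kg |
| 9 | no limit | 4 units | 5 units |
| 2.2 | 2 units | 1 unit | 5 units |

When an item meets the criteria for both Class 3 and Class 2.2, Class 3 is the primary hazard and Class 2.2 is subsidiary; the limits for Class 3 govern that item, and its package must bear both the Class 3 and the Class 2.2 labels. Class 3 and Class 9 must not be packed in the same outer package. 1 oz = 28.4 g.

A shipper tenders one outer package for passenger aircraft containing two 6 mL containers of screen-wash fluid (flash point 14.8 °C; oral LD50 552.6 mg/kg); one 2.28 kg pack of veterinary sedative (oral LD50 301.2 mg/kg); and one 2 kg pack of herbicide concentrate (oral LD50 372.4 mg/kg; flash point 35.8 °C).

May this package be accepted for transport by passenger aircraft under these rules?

Yes

Flash point 14.8 °C meets the Class 3 criterion (Flammable Liquid), so the screen-wash fluid is Class 3.
Oral LD50 301.2 mg/kg meets the Class 6.1 criterion (Toxic), so the veterinary sedative is Class 6.1.
Herbicide concentrate: oral LD50 372.4 mg/kg < 500 mg/kg → Class 6.1 (Toxic).
Class 3 quantity: two 6 mL containers = 12 mL.
That is within the Class 3 passenger aircraft limit of 20 mL.
Class 6.1 net quantity: 2.28 kg + 2 kg = 4.28 kg.
4.28 kg is within the passenger aircraft limit of 5 kg for Class 6.1.
The segregation rule (Class 3 with Class 9) does not apply to Class 3 with Class 6.1.
Every hazard class is within its passenger aircraft limit and no segregation rule is violated.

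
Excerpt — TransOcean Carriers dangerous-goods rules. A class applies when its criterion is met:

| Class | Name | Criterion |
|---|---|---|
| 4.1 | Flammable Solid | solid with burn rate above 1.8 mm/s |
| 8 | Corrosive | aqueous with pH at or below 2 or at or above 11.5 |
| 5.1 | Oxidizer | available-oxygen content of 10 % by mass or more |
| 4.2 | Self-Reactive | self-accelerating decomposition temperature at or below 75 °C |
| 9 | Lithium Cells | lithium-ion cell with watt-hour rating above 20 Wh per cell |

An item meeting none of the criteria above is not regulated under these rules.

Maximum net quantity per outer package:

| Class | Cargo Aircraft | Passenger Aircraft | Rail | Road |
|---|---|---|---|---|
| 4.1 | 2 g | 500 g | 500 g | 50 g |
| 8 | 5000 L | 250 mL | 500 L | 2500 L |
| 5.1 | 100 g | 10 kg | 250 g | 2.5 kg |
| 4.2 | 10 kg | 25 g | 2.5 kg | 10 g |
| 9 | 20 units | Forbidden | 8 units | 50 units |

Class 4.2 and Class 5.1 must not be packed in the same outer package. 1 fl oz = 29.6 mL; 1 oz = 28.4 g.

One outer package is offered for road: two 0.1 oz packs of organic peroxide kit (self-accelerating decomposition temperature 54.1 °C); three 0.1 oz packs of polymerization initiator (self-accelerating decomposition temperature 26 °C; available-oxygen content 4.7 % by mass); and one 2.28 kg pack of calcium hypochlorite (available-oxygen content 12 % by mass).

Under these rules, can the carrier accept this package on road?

No

With self-accelerating decomposition temperature 54.1 °C (≤ 75 °C), the organic peroxide kit falls in Class 4.2.
Polymerization initiator: self-accelerating decomposition temperature 26 °C ≤ 75 °C → Class 4.2 (Self-Reactive).
The calcium hypochlorite has available-oxygen content 12 % by mass, which is ≥ 10 % by mass, so it is Class 5.1 (Oxidizer).
Total Class 4.2: (two 0.1 oz packs = 5.68 g) + (three 0.1 oz packs = 8.52 g) = 14.2 g.
14.2 g exceeds the road limit of 10 g for Class 4.2.
Class 5.1 quantity: 2.28 kg.
That is within the Class 5.1 road limit of 2.5 kg.
Class 4.2 and Class 5.1 may not share an outer package.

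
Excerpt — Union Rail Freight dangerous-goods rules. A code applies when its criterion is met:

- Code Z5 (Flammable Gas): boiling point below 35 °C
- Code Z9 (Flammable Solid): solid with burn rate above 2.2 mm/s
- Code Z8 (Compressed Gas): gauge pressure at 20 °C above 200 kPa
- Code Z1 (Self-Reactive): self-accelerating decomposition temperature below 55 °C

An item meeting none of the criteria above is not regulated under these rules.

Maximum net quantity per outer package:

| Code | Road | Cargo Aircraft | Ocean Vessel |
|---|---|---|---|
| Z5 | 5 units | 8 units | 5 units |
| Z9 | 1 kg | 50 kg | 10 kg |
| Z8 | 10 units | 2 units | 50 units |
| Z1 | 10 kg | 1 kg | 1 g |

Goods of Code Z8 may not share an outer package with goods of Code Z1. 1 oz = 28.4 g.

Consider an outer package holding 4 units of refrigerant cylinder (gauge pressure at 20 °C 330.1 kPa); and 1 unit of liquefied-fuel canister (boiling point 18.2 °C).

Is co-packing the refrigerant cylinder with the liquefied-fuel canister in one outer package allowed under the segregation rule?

Yes

Gauge pressure at 20 °C 330.1 kPa meets the Code Z8 criterion (Compressed Gas), so the refrigerant cylinder is Code Z8.
Boiling point 18.2 °C meets the Code Z5 criterion (Flammable Gas), so the liquefied-fuel canister is Code Z5.
No segregation rule bars Code Z8 with Code Z5.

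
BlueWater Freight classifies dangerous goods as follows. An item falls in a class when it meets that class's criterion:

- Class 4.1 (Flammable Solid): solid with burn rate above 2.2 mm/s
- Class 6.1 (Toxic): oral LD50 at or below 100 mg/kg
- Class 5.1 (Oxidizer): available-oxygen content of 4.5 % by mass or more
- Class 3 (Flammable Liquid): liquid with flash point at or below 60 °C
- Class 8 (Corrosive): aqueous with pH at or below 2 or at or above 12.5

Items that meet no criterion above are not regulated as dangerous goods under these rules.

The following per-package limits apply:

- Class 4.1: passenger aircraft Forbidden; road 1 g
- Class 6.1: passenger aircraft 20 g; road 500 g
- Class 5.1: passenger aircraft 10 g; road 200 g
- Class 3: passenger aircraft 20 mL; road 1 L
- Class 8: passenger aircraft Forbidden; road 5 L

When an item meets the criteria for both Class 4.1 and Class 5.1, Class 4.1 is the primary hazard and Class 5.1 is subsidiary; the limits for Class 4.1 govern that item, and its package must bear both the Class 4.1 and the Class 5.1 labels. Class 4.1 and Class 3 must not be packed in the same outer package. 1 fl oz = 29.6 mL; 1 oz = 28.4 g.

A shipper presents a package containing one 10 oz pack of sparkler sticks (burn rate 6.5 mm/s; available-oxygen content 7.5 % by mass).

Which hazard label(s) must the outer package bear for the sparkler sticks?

With burn rate 6.5 mm/s (> 2.2 mm/s), the sparkler sticks fall in Class 4.1.
With available-oxygen content 7.5 % by mass (≥ 4.5 % by mass), the sparkler sticks fall in Class 5.1.
By the precedence rule Class 4.1 is primary and Class 5.1 is subsidiary, and that rule requires both labels on the package.

Class 4.1 and 5.1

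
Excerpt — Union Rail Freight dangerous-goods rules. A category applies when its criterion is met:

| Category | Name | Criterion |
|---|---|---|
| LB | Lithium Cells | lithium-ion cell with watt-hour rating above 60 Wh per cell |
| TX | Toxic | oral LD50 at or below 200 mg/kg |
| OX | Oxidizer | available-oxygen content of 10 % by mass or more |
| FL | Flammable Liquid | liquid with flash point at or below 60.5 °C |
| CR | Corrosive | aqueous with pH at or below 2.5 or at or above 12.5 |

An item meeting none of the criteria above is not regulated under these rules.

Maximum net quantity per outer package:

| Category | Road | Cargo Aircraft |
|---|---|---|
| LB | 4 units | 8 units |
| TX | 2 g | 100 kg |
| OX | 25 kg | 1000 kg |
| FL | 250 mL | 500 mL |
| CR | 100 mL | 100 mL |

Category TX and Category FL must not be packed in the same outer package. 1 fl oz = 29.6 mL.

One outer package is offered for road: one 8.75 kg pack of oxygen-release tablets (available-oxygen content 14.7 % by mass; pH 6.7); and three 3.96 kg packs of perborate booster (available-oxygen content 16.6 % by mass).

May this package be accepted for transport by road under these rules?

Available-oxygen content 14.7 % by mass meets the Category OX criterion (Oxidizer), so the oxygen-release tablets are Category OX.
The perborate booster has available-oxygen content 16.6 % by mass, which is ≥ 10 % by mass, so it is Category OX (Oxidizer).
Total Category OX: 8.75 kg + (three 3.96 kg packs = 11.88 kg) = 20.63 kg.
20.63 kg ≤ 25 kg (road limit, Category OX) — within limit.

Yes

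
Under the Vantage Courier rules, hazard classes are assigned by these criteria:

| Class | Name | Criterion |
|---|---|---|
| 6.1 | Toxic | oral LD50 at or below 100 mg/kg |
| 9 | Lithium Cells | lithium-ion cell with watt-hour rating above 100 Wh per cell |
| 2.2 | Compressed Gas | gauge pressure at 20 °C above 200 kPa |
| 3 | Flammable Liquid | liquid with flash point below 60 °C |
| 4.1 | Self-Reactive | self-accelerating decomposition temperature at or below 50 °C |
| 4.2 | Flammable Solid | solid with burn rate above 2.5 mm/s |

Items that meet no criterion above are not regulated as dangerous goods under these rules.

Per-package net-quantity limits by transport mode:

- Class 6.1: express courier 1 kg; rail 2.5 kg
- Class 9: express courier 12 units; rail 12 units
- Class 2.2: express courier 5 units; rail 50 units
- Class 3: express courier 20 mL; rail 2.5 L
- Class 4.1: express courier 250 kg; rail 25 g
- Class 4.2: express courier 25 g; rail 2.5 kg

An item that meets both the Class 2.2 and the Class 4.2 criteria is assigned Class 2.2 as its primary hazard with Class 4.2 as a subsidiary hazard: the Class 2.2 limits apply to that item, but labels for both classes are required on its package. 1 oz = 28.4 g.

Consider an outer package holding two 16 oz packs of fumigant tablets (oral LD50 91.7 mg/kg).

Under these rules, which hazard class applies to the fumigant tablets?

Fumigant tablets: oral LD50 91.7 mg/kg ≤ 100 mg/kg → Class 6.1 (Toxic).

Class 6.1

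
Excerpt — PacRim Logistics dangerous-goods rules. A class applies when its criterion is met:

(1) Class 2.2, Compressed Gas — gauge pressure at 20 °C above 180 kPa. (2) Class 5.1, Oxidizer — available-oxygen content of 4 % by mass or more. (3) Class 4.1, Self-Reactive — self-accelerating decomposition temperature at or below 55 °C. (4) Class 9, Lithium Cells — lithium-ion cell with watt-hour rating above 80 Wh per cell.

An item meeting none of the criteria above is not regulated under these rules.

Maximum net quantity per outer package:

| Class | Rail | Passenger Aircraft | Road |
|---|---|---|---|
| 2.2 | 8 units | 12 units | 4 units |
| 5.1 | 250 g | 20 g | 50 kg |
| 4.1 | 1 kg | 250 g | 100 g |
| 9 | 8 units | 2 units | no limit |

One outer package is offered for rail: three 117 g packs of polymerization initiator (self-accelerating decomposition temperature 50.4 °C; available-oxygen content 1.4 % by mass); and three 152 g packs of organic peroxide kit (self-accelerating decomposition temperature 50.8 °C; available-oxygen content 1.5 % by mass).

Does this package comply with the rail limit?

Self-accelerating decomposition temperature 50.4 °C meets the Class 4.1 criterion (Self-Reactive), so the polymerization initiator is Class 4.1.
The organic peroxide kit has self-accelerating decomposition temperature 50.8 °C, which is ≤ 55 °C, so it is Class 4.1 (Self-Reactive).
Total Class 4.1: (three 117 g packs = 351 g) + (three 152 g packs = 456 g) = 807 g.
That is within the Class 4.1 rail limit of 1 kg.

Yes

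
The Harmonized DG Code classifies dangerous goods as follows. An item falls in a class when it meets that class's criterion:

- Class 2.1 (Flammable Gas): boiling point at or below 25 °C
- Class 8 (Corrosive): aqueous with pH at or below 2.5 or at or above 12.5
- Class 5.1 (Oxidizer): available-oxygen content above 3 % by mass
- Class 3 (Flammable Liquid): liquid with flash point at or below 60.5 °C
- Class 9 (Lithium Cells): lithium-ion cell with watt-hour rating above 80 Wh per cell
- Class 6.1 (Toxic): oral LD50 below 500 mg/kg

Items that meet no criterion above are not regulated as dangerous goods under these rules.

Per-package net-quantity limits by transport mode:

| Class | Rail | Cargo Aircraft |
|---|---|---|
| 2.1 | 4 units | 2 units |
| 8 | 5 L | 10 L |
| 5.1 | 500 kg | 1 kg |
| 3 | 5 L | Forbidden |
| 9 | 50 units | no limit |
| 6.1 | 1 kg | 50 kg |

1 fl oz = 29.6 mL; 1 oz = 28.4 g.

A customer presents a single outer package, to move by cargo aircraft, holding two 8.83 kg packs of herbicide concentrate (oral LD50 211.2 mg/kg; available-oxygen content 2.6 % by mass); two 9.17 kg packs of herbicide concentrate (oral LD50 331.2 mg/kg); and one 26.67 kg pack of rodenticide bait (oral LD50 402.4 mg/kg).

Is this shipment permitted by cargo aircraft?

Herbicide concentrate: oral LD50 211.2 mg/kg < 500 mg/kg → Class 6.1 (Toxic).
Herbicide concentrate: oral LD50 331.2 mg/kg < 500 mg/kg → Class 6.1 (Toxic).
Rodenticide bait: oral LD50 402.4 mg/kg < 500 mg/kg → Class 6.1 (Toxic).
Class 6.1 net quantity: (two 8.83 kg packs = 17.66 kg) + (two 9.17 kg packs = 18.34 kg) + 26.67 kg = 62.67 kg.
62.67 kg exceeds the cargo aircraft limit of 50 kg for Class 6.1.

No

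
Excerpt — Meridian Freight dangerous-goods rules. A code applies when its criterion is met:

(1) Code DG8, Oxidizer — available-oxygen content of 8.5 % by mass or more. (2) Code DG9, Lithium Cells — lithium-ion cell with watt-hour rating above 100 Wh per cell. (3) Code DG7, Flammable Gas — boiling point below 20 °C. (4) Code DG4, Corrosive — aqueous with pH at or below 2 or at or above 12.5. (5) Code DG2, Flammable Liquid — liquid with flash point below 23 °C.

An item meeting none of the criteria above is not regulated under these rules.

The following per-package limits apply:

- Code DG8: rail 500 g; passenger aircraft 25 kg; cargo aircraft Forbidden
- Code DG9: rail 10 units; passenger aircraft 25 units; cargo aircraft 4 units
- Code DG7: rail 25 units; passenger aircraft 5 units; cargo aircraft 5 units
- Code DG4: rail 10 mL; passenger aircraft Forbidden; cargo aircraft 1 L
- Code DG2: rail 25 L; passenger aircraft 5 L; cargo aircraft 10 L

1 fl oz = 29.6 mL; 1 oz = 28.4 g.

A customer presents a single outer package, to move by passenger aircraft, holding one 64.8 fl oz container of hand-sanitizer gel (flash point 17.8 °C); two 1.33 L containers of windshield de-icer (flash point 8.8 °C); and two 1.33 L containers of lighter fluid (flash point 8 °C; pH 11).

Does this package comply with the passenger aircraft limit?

No

With flash point 17.8 °C (< 23 °C), the hand-sanitizer gel falls in Code DG2.
Windshield de-icer: flash point 8.8 °C < 23 °C → Code DG2 (Flammable Liquid).
With flash point 8 °C (< 23 °C), the lighter fluid falls in Code DG2.
Code DG2 net quantity: (one 64.8 fl oz container = 1918.08 mL) + (two 1.33 L containers = 2.66 L) + (two 1.33 L containers = 2.66 L) = 7238.08 mL.
That exceeds the Code DG2 passenger aircraft limit of 5 L.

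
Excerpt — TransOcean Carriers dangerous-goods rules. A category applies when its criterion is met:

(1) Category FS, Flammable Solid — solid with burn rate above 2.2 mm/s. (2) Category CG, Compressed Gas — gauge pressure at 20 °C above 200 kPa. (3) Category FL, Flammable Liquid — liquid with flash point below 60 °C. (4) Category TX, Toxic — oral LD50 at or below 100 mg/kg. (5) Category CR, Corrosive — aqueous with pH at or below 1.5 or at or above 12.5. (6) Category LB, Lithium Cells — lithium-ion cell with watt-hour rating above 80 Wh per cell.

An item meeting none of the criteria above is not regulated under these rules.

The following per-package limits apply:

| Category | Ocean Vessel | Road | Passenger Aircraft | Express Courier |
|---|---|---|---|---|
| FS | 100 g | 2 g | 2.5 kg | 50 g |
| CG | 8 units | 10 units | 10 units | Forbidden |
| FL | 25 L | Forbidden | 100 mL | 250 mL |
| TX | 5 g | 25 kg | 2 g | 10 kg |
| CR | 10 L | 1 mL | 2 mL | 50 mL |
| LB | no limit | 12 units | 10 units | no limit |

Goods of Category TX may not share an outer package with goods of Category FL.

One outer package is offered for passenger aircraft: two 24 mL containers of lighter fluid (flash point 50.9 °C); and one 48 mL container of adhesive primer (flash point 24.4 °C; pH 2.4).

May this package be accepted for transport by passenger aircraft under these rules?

Lighter fluid: flash point 50.9 °C < 60 °C → Category FL (Flammable Liquid).
The adhesive primer has flash point 24.4 °C, which is < 60 °C, so it is Category FL (Flammable Liquid).
Category FL net quantity: (two 24 mL containers = 48 mL) + 48 mL = 96 mL.
96 mL ≤ 100 mL (passenger aircraft limit, Category FL) — within limit.

Yes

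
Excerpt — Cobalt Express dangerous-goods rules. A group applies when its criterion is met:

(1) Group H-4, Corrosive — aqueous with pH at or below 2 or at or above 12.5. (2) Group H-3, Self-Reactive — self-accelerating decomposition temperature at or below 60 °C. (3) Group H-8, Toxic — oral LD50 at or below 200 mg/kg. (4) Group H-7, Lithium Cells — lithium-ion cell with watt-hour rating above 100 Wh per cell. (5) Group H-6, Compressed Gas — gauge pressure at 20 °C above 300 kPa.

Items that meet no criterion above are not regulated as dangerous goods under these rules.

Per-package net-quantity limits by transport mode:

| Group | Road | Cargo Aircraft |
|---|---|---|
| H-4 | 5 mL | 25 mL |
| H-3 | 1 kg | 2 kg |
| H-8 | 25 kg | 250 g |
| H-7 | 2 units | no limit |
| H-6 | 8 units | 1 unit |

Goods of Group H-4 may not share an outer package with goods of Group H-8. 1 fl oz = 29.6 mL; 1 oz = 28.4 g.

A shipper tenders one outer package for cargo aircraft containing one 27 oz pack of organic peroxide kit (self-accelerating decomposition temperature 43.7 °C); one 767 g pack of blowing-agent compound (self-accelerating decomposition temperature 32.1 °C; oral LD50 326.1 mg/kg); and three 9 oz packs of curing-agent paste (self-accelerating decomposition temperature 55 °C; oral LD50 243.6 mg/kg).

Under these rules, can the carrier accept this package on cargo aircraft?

Self-accelerating decomposition temperature 43.7 °C meets the Group H-3 criterion (Self-Reactive), so the organic peroxide kit is Group H-3.
Blowing-agent compound: self-accelerating decomposition temperature 32.1 °C ≤ 60 °C → Group H-3 (Self-Reactive).
Self-accelerating decomposition temperature 55 °C meets the Group H-3 criterion (Self-Reactive), so the curing-agent paste is Group H-3.
Total Group H-3: (one 27 oz pack = 766.8 g) + 767 g + (three 9 oz packs = 766.8 g) = 2300.6 g.
That exceeds the Group H-3 cargo aircraft limit of 2 kg.

No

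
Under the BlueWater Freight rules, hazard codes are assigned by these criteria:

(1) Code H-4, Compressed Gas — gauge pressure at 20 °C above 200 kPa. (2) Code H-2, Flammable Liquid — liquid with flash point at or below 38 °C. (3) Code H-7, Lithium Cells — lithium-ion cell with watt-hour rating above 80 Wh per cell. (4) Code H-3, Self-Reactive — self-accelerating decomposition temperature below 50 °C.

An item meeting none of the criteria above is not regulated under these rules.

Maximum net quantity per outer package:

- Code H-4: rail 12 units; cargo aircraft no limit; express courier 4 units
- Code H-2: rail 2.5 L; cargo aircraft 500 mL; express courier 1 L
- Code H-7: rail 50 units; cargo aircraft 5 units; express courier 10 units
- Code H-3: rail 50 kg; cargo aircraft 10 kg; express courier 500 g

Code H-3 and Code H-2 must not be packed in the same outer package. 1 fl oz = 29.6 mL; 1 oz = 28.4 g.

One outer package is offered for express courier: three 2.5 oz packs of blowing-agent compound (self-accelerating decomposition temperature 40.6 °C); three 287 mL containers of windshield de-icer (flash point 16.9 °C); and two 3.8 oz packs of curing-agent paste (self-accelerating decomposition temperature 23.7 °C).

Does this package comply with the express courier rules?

Self-accelerating decomposition temperature 40.6 °C meets the Code H-3 criterion (Self-Reactive), so the blowing-agent compound is Code H-3.
Flash point 16.9 °C meets the Code H-2 criterion (Flammable Liquid), so the windshield de-icer is Code H-2.
The curing-agent paste has self-accelerating decomposition temperature 23.7 °C, which is < 50 °C, so it is Code H-3 (Self-Reactive).
Total Code H-3: (three 2.5 oz packs = 213 g) + (two 3.8 oz packs = 215.84 g) = 428.84 g.
That is within the Code H-3 express courier limit of 500 g.
Code H-2 quantity: three 287 mL containers = 861 mL.
That is within the Code H-2 express courier limit of 1 L.
Code H-3 and Code H-2 may not share an outer package.

No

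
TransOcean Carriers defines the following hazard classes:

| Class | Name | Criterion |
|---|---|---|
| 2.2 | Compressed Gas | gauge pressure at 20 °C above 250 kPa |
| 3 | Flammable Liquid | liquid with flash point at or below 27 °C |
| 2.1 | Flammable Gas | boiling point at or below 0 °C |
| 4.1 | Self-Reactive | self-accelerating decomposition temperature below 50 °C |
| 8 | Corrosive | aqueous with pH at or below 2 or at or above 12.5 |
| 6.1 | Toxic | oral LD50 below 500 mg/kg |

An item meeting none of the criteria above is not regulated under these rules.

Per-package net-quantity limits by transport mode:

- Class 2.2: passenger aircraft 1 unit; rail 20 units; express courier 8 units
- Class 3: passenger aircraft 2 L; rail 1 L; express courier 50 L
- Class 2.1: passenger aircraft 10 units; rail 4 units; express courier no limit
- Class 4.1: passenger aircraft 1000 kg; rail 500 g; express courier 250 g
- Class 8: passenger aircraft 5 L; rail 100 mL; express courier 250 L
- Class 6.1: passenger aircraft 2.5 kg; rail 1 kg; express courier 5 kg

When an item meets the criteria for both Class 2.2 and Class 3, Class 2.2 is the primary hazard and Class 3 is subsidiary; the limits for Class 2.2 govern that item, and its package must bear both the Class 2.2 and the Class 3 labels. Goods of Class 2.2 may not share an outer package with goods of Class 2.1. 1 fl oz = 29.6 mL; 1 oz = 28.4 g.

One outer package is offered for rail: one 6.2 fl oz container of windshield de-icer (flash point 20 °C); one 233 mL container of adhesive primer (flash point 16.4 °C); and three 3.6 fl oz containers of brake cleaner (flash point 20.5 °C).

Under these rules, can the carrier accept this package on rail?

Flash point 20 °C meets the Class 3 criterion (Flammable Liquid), so the windshield de-icer is Class 3.
Adhesive primer: flash point 16.4 °C ≤ 27 °C → Class 3 (Flammable Liquid).
Brake cleaner: flash point 20.5 °C ≤ 27 °C → Class 3 (Flammable Liquid).
Total Class 3: (one 6.2 fl oz container = 183.52 mL) + 233 mL + (three 3.6 fl oz containers = 319.68 mL) = 736.2 mL.
736.2 mL ≤ 1 L (rail limit, Class 3) — within limit.

Yes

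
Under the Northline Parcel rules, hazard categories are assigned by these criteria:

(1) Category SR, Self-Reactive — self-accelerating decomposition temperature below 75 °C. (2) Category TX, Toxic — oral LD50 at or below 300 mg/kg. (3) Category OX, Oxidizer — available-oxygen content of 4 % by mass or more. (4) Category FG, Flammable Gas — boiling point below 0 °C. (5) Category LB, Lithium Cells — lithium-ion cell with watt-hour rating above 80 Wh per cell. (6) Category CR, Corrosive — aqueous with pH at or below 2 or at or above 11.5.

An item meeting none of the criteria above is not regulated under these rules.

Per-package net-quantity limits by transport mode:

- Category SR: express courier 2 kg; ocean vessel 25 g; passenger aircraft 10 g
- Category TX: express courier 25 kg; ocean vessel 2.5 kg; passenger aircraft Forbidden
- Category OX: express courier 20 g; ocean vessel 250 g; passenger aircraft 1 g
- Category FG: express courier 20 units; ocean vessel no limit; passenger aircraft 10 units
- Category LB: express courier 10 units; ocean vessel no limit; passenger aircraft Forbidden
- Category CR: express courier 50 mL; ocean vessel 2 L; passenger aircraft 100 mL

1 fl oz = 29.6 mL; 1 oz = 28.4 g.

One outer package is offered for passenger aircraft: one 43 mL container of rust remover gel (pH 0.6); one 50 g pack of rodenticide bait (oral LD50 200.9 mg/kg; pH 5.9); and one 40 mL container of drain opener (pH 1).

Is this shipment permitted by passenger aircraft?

With pH 0.6 (≤ 2), the rust remover gel falls in Category CR.
Oral LD50 200.9 mg/kg meets the Category TX criterion (Toxic), so the rodenticide bait is Category TX.
With pH 1 (≤ 2), the drain opener falls in Category CR.
Total Category CR: 43 mL + 40 mL = 83 mL.
That is within the Category CR passenger aircraft limit of 100 mL.
Category TX quantity: 50 g.
By passenger aircraft, Category TX is Forbidden regardless of quantity.

No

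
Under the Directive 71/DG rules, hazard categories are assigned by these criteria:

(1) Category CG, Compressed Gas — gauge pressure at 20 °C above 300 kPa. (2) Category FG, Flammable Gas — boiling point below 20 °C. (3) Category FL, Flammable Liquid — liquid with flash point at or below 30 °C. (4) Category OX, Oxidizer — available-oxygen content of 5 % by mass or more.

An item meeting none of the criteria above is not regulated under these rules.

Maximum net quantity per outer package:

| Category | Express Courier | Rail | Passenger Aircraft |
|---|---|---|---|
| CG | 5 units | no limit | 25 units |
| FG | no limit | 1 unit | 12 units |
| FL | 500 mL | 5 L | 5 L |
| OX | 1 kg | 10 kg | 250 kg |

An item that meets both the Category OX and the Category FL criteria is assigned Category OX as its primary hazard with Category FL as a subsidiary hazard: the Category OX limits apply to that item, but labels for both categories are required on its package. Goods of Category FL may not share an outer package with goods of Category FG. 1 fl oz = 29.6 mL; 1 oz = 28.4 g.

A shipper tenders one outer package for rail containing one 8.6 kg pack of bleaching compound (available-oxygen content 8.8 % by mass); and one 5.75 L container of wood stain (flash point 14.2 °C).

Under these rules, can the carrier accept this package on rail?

With available-oxygen content 8.8 % by mass (≥ 5 % by mass), the bleaching compound falls in Category OX.
Wood stain: flash point 14.2 °C ≤ 30 °C → Category FL (Flammable Liquid).
Category OX quantity: 8.6 kg.
8.6 kg is within the rail limit of 10 kg for Category OX.
Category FL quantity: 5.75 L.
5.75 L > 5 L (rail limit, Category FL) — over the limit.
The segregation rule (Category FL with Category FG) does not apply to Category OX with Category FL.

No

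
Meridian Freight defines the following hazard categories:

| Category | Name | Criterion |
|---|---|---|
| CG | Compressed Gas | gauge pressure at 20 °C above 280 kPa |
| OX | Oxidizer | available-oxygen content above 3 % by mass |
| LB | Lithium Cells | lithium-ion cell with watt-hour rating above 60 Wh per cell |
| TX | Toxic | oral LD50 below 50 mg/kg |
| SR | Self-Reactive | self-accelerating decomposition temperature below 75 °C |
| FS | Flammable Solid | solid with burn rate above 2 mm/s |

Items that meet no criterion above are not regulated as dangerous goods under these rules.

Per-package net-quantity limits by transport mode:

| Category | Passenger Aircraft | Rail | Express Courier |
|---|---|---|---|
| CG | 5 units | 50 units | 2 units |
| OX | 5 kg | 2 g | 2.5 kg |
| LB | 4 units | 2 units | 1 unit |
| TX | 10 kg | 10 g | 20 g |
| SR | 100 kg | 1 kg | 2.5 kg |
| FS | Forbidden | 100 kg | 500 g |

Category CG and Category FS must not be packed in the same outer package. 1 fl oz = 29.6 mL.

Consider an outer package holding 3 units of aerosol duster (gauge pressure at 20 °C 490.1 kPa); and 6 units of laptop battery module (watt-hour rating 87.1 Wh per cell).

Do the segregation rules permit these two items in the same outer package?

The aerosol duster has gauge pressure at 20 °C 490.1 kPa, which is > 280 kPa, so it is Category CG (Compressed Gas).
Laptop battery module: watt-hour rating 87.1 Wh per cell > 60 Wh per cell → Category LB (Lithium Cells).
No segregation rule bars Category CG with Category LB.

Yes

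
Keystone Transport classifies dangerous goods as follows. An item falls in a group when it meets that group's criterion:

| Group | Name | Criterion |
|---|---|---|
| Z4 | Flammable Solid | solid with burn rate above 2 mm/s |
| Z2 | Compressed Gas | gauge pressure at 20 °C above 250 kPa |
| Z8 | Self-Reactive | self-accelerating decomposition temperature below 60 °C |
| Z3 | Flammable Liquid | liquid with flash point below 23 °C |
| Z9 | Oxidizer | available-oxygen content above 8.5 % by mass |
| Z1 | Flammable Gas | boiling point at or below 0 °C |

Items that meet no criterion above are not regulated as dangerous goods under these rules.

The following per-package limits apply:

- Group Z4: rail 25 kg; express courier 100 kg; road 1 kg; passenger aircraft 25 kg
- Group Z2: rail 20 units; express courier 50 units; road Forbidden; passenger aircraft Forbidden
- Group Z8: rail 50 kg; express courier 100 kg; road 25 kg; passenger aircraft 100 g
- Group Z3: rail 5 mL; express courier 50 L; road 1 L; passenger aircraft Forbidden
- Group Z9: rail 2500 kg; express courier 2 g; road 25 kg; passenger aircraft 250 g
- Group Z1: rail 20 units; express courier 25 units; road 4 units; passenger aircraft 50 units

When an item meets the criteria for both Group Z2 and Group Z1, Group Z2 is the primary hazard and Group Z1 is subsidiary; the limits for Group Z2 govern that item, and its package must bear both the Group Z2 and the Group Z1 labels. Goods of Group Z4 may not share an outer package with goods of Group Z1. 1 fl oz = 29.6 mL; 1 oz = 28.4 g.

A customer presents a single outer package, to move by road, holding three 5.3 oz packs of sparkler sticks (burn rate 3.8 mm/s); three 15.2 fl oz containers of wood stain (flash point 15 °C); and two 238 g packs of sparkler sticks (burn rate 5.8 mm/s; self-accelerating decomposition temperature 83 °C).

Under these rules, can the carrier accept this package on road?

No

Burn rate 3.8 mm/s meets the Group Z4 criterion (Flammable Solid), so the sparkler sticks are Group Z4.
Wood stain: flash point 15 °C < 23 °C → Group Z3 (Flammable Liquid).
The sparkler sticks have burn rate 5.8 mm/s, which is > 2 mm/s, so they are Group Z4 (Flammable Solid).
Total Group Z4: (three 5.3 oz packs = 451.56 g) + (two 238 g packs = 476 g) = 927.56 g.
927.56 g is within the road limit of 1 kg for Group Z4.
Group Z3 quantity: three 15.2 fl oz containers = 1349.76 mL.
That exceeds the Group Z3 road limit of 1 L.
The segregation rule (Group Z4 with Group Z1) does not apply to Group Z4 with Group Z3.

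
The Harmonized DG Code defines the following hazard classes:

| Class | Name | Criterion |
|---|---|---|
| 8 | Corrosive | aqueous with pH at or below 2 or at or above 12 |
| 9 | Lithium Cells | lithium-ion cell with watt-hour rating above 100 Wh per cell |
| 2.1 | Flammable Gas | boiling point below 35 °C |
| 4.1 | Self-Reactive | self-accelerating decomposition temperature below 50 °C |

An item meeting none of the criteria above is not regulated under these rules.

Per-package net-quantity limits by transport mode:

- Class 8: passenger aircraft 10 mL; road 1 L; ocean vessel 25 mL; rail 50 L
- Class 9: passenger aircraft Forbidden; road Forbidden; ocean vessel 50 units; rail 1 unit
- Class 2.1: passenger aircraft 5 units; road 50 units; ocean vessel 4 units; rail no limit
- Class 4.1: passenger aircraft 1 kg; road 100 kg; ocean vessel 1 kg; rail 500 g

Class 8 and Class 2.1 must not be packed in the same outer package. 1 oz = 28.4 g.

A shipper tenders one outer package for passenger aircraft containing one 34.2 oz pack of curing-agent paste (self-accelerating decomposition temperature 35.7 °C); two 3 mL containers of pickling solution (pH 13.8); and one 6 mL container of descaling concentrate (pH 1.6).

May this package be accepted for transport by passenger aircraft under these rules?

No

Self-accelerating decomposition temperature 35.7 °C meets the Class 4.1 criterion (Self-Reactive), so the curing-agent paste is Class 4.1.
With pH 13.8 (≥ 12), the pickling solution falls in Class 8.
The descaling concentrate has pH 1.6, which is ≤ 2, so it is Class 8 (Corrosive).
Total Class 8: (two 3 mL containers = 6 mL) + 6 mL = 12 mL.
12 mL exceeds the passenger aircraft limit of 10 mL for Class 8.
Class 4.1 quantity: one 34.2 oz pack = 971.28 g.
That is within the Class 4.1 passenger aircraft limit of 1 kg.
The segregation rule (Class 8 with Class 2.1) does not apply to Class 8 with Class 4.1.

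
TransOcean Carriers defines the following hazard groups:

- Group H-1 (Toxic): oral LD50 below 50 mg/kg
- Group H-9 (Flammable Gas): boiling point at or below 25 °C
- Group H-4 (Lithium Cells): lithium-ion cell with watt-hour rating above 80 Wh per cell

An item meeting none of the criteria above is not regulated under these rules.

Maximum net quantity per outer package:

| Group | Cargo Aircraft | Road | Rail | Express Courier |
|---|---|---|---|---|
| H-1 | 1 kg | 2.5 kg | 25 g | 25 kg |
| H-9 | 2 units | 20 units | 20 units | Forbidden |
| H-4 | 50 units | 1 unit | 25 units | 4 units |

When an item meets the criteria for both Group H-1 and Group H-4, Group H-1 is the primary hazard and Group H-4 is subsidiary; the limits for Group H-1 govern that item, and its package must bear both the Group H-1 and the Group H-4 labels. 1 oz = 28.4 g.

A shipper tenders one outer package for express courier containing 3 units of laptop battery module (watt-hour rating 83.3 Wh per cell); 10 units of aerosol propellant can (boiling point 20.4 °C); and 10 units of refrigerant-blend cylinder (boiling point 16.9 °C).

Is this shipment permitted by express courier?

No

The laptop battery module has watt-hour rating 83.3 Wh per cell, which is > 80 Wh per cell, so it is Group H-4 (Lithium Cells).
With boiling point 20.4 °C (≤ 25 °C), the aerosol propellant can falls in Group H-9.
The refrigerant-blend cylinder has boiling point 16.9 °C, which is ≤ 25 °C, so it is Group H-9 (Flammable Gas).
Group H-4 quantity: 3 units.
3 units ≤ 4 units (express courier limit, Group H-4) — within limit.
Total Group H-9: 10 units + 10 units = 20 units.
By express courier, Group H-9 is Forbidden regardless of quantity.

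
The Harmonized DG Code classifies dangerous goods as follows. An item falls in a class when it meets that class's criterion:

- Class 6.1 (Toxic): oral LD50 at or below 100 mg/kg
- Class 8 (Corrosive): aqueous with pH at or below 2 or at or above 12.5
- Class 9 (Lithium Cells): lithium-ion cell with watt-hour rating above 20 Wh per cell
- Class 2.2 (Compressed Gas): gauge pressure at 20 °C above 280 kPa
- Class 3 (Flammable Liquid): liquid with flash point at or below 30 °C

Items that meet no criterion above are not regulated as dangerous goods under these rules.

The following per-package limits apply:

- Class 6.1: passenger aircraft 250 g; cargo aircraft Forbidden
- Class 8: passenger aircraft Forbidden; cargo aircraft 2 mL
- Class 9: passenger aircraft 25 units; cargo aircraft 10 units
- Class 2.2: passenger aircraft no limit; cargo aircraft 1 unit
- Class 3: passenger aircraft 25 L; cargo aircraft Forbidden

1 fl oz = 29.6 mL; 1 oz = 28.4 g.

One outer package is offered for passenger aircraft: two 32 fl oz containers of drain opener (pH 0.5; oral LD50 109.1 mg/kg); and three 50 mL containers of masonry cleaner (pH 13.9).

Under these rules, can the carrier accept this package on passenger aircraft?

No

The drain opener has pH 0.5, which is ≤ 2, so it is Class 8 (Corrosive).
The masonry cleaner has pH 13.9, which is ≥ 12.5, so it is Class 8 (Corrosive).
Total Class 8: (two 32 fl oz containers = 1894.4 mL) + (three 50 mL containers = 150 mL) = 2044.4 mL.
Class 8 is Forbidden by passenger aircraft.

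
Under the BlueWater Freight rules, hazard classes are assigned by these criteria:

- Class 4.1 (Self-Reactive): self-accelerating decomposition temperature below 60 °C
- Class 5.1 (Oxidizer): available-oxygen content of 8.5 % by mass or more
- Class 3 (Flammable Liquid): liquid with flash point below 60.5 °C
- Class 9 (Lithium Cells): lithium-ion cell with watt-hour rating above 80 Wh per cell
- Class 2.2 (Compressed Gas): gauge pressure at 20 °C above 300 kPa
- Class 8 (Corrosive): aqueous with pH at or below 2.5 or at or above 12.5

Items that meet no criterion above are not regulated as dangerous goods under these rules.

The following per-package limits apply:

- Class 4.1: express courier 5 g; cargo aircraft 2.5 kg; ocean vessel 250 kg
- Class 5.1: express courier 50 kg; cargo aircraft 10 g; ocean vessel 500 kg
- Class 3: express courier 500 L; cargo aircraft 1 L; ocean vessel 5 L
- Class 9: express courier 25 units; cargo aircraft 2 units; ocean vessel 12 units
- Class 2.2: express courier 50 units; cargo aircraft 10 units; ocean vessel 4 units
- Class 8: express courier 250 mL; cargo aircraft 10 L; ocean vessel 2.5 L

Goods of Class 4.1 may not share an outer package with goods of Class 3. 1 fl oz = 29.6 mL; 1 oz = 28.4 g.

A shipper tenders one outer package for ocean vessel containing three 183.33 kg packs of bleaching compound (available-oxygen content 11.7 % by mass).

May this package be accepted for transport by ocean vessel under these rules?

No

With available-oxygen content 11.7 % by mass (≥ 8.5 % by mass), the bleaching compound falls in Class 5.1.
Class 5.1 quantity: three 183.33 kg packs = 549.99 kg.
That exceeds the Class 5.1 ocean vessel limit of 500 kg.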